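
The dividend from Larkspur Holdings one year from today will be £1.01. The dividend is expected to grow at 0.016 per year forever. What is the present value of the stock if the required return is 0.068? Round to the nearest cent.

Growing perpetuity: P = D₁ / (r − g) = £1.0100 / (0.068 − 0.016) = £19.42

£19.42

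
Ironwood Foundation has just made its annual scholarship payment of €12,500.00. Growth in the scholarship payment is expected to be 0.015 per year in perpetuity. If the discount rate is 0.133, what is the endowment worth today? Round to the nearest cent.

€107521.19

D₁ = D₀ × (1 + g) = €12,500.00 × 1.015 = €12,687.5000
Growing perpetuity: P = D₁ / (r − g) = €12,687.5000 / (0.133 − 0.015) = €107,521.19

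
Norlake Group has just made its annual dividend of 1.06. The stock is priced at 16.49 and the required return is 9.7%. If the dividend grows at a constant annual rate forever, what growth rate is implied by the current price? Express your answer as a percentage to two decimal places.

P = D₀(1+g)/(r−g) ⇒ P(r−g) = D₀(1+g) ⇒ g(P+D₀) = P·r − D₀
g = (P·r − D₀)/(P + D₀) = (16.49×0.097 − 1.06) / (16.49 + 1.06) = 0.030742

3.07%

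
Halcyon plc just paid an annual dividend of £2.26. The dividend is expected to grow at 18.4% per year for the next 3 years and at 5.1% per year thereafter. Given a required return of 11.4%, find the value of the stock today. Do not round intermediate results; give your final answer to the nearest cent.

D_1 = 2.67584
D_2 = 3.16819
D_3 = 3.75114
Terminal value at year 3: TV = D_3×(1+g_2)/(r−g_2) = 3.94245/0.063 = 62.57858
P_0 = D_1/(1+r)^1 + D_2/(1+r)^2 + D_3/(1+r)^3 + TV/(1+r)^3
    = 2.40201 + 2.55295 + 2.71336 + 45.26579 = 52.93411

£52.93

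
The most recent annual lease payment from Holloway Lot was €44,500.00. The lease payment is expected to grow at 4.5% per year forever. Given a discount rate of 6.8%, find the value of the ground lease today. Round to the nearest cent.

€2021847.83

D₁ = D₀ × (1 + g) = €44,500.00 × 1.045 = €46,502.5000
Growing perpetuity: P = D₁ / (r − g) = €46,502.5000 / (0.068 − 0.045) = €2,021,847.83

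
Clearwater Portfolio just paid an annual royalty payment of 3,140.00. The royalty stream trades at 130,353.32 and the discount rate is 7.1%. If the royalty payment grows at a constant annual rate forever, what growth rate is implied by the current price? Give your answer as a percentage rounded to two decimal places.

P = D₀(1+g)/(r−g) ⇒ P(r−g) = D₀(1+g) ⇒ g(P+D₀) = P·r − D₀
g = (P·r − D₀)/(P + D₀) = (130,353.32×0.071 − 3,140.00) / (130,353.32 + 3,140.00) = 0.045808

4.58%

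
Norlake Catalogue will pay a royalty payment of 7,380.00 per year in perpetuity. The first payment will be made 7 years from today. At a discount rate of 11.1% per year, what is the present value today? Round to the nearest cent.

Value at end of year 6: C / r = 7,380.00 / 0.111 = 66,486.4865
Discount to today: PV = 66,486.4865 / (1 + 0.111)^6 = 66,486.4865 / 1.880548 = 35,354.85

35354.85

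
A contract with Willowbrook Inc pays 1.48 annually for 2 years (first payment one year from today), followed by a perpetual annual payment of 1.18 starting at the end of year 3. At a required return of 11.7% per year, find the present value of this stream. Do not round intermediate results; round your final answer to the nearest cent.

10.59

PV of 2-year annuity: 1.48 × [1 − (1+0.117)^−2] / 0.117 = 2.51117
Perpetuity value at year 2: 1.18 / 0.117 = 10.08547
PV of perpetuity: 10.08547 / (1+0.117)^2 = 8.08332
Total PV = 2.51117 + 8.08332 = 10.59449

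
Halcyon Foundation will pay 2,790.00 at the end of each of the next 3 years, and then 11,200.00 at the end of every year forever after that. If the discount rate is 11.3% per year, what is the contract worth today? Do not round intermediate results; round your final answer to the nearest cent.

78670.16

PV of 3-year annuity: 2,790.00 × [1 − (1+0.113)^−3] / 0.113 = 6782.54666
Perpetuity value at year 3: 11,200.00 / 0.113 = 99115.04425
PV of perpetuity: 99115.04425 / (1+0.113)^3 = 71887.61679
Total PV = 6782.54666 + 71887.61679 = 78670.16345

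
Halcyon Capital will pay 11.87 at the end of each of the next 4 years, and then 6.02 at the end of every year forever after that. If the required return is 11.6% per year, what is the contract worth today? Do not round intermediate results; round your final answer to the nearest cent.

69.82

PV of 4-year annuity: 11.87 × [1 − (1+0.116)^−4] / 0.116 = 36.35919
Perpetuity value at year 4: 6.02 / 0.116 = 51.89655
PV of perpetuity: 51.89655 / (1+0.116)^4 = 33.45659
Total PV = 36.35919 + 33.45659 = 69.81578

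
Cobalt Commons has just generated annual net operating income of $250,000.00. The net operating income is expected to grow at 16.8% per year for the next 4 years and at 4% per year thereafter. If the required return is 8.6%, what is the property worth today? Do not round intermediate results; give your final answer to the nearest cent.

D_1 = 292000.00000
D_2 = 341056.00000
D_3 = 398353.40800
D_4 = 465276.78054
Terminal value at year 4: TV = D_4×(1+g_2)/(r−g_2) = 483887.85177/0.046 = 10519301.12534
P_0 = D_1/(1+r)^1 + D_2/(1+r)^2 + D_3/(1+r)^3 + D_4/(1+r)^4 + TV/(1+r)^4
    = 268876.61142 + 289178.52867 + 311013.37154 + 334496.88578 + 7562538.28712 = 8766103.68452

$8766103.68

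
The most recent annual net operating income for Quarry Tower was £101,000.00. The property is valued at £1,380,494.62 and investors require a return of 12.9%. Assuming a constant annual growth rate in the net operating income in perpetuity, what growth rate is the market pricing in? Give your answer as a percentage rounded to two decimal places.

5.20%

P = D₀(1+g)/(r−g) ⇒ P(r−g) = D₀(1+g) ⇒ g(P+D₀) = P·r − D₀
g = (P·r − D₀)/(P + D₀) = (£1,380,494.62×0.129 − £101,000.00) / (£1,380,494.62 + £101,000.00) = 0.052031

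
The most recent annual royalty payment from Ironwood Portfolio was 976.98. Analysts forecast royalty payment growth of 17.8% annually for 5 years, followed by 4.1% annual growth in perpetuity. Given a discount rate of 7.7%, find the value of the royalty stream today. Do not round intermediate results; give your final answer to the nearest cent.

50670.02

D_1 = 1150.88244
D_2 = 1355.73951
D_3 = 1597.06115
D_4 = 1881.33803
D_5 = 2216.21620
Terminal value at year 5: TV = D_5×(1+g_2)/(r−g_2) = 2307.08107/0.036 = 64085.58517
P_0 = D_1/(1+r)^1 + D_2/(1+r)^2 + D_3/(1+r)^3 + D_4/(1+r)^4 + D_5/(1+r)^5 + TV/(1+r)^5
    = 1068.60022 + 1168.81250 + 1278.42259 + 1398.31180 + 1529.44410 + 44226.42528 = 50670.01649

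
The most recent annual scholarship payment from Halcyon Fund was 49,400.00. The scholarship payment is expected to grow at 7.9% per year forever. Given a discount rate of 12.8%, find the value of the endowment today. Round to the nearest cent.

D₁ = D₀ × (1 + g) = 49,400.00 × 1.079 = 53,302.6000
Growing perpetuity: P = D₁ / (r − g) = 53,302.6000 / (0.128 − 0.079) = 1,087,808.16

1087808.16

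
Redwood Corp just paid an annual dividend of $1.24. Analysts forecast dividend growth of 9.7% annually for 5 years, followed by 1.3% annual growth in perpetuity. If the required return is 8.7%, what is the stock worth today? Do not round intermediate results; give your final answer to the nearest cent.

D_1 = 1.36028
D_2 = 1.49223
D_3 = 1.63697
D_4 = 1.79576
D_5 = 1.96995
Terminal value at year 5: TV = D_5×(1+g_2)/(r−g_2) = 1.99556/0.074 = 26.96699
P_0 = D_1/(1+r)^1 + D_2/(1+r)^2 + D_3/(1+r)^3 + D_4/(1+r)^4 + D_5/(1+r)^5 + TV/(1+r)^5
    = 1.25141 + 1.26292 + 1.27454 + 1.28626 + 1.29810 + 17.76989 = 24.14312

$24.14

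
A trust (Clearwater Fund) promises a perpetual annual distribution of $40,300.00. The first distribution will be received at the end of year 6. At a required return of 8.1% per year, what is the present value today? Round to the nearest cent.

Value at end of year 5: C / r = $40,300.00 / 0.081 = $497,530.8642
Discount to today: PV = $497,530.8642 / (1 + 0.081)^5 = $497,530.8642 / 1.476143 = $337,047.85

$337047.85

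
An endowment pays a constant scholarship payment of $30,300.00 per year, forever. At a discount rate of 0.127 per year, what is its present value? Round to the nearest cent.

Level perpetuity: PV = C / r = $30,300.00 / 0.127 = $238,582.68

$238582.68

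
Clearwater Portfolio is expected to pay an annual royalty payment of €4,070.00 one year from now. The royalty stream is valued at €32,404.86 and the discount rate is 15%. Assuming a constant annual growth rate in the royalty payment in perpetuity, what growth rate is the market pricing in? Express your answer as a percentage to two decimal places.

2.44%

P = D₁/(r−g) ⇒ g = r − D₁/P = 0.15 − €4,070.00/€32,404.86 = 0.024402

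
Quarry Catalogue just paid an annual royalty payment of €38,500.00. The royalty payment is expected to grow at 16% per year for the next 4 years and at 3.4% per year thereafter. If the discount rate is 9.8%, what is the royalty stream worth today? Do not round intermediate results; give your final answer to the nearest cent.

D_1 = 44660.00000
D_2 = 51805.60000
D_3 = 60094.49600
D_4 = 69709.61536
Terminal value at year 4: TV = D_4×(1+g_2)/(r−g_2) = 72079.74228/0.064 = 1126245.97316
P_0 = D_1/(1+r)^1 + D_2/(1+r)^2 + D_3/(1+r)^3 + D_4/(1+r)^4 + TV/(1+r)^4
    = 40673.95264 + 42970.66035 + 45397.05465 + 47960.45846 + 774861.15706 = 951863.28317

€951863.28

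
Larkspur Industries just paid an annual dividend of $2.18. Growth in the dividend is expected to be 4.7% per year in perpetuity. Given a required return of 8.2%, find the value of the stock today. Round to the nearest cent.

D₁ = D₀ × (1 + g) = $2.18 × 1.047 = $2.2825
Growing perpetuity: P = D₁ / (r − g) = $2.2825 / (0.082 − 0.047) = $65.21

$65.21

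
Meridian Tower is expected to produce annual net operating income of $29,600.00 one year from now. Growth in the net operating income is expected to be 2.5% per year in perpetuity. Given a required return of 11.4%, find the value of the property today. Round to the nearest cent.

$332584.27

Growing perpetuity: P = D₁ / (r − g) = $29,600.0000 / (0.114 − 0.025) = $332,584.27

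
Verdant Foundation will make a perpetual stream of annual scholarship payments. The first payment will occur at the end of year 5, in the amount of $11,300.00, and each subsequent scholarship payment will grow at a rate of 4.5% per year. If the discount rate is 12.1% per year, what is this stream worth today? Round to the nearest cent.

$94154.79

Value at end of year 4: C₁ / (r − g) = $11,300.00 / (0.121 − 0.045) = $148,684.2105
Discount to today: PV = $148,684.2105 / (1 + 0.121)^4 = $148,684.2105 / 1.579147 = $94,154.79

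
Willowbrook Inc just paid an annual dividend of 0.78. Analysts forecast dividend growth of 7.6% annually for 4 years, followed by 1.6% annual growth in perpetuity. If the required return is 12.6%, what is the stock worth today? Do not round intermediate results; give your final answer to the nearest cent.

D_1 = 0.83928
D_2 = 0.90307
D_3 = 0.97170
D_4 = 1.04555
Terminal value at year 4: TV = D_4×(1+g_2)/(r−g_2) = 1.06228/0.11 = 9.65706
P_0 = D_1/(1+r)^1 + D_2/(1+r)^2 + D_3/(1+r)^3 + D_4/(1+r)^4 + TV/(1+r)^4
    = 0.74536 + 0.71227 + 0.68064 + 0.65041 + 6.00746 = 8.79615

8.80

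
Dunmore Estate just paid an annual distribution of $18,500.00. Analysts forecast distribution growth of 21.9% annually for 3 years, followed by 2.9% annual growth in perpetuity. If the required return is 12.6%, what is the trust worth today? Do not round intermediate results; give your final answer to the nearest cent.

$314189.94

D_1 = 22551.50000
D_2 = 27490.27850
D_3 = 33510.64949
Terminal value at year 3: TV = D_3×(1+g_2)/(r−g_2) = 34482.45833/0.097 = 355489.26110
P_0 = D_1/(1+r)^1 + D_2/(1+r)^2 + D_3/(1+r)^3 + TV/(1+r)^3
    = 20027.97513 + 21682.15070 + 23472.95000 + 249006.86136 = 314189.93720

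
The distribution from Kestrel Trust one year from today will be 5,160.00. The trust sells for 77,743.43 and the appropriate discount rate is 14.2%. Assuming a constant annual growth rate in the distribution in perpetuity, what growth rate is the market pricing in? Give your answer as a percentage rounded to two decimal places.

P = D₁/(r−g) ⇒ g = r − D₁/P = 0.142 − 5,160.00/77,743.43 = 0.075628

7.56%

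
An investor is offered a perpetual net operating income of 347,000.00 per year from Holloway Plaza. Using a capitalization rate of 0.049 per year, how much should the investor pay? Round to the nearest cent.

Level perpetuity: PV = C / r = 347,000.00 / 0.049 = 7,081,632.65

7081632.65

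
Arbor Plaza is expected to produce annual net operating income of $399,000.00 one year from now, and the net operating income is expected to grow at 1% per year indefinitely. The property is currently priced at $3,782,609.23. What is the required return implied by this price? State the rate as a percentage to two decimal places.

P = D₁/(r − g) ⇒ r = D₁/P + g = $399,000.0000/$3,782,609.23 + 0.01 = 0.105483 + 0.01 = 0.115483

11.55%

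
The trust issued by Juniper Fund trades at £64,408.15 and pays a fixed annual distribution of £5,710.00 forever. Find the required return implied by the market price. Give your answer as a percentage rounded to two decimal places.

8.87%

P = C/r ⇒ r = C/P = £5,710.00/£64,408.15 = 0.088653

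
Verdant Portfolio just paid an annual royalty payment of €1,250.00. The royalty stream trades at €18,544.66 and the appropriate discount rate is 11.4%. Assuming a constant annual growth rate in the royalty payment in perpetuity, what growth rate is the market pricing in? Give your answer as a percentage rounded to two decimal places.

P = D₀(1+g)/(r−g) ⇒ P(r−g) = D₀(1+g) ⇒ g(P+D₀) = P·r − D₀
g = (P·r − D₀)/(P + D₀) = (€18,544.66×0.114 − €1,250.00) / (€18,544.66 + €1,250.00) = 0.043653

4.37%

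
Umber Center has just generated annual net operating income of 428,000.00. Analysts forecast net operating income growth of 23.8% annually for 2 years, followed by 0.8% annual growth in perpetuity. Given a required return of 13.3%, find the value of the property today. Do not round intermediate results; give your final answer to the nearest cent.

D_1 = 529864.00000
D_2 = 655971.63200
Terminal value at year 2: TV = D_2×(1+g_2)/(r−g_2) = 661219.40506/0.125 = 5289755.24045
P_0 = D_1/(1+r)^1 + D_2/(1+r)^2 + TV/(1+r)^2
    = 467664.60724 + 511005.10482 + 4120745.16526 = 5099414.87732

5099414.88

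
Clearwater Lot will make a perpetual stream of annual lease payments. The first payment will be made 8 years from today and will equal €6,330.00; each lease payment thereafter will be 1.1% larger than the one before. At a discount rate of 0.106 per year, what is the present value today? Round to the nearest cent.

Value at end of year 7: C₁ / (r − g) = €6,330.00 / (0.106 − 0.011) = €66,631.5789
Discount to today: PV = €66,631.5789 / (1 + 0.106)^7 = €66,631.5789 / 2.024351 = €32,915.03

€32915.03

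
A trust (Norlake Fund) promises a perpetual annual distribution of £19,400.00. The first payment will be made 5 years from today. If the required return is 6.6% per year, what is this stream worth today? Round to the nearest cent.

Value at end of year 4: C / r = £19,400.00 / 0.066 = £293,939.3939
Discount to today: PV = £293,939.3939 / (1 + 0.066)^4 = £293,939.3939 / 1.291305 = £227,629.73

£227629.73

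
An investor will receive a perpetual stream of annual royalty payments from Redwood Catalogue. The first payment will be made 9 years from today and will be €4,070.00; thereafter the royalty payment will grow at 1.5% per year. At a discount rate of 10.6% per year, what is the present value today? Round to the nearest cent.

€19976.16

Value at end of year 8: C₁ / (r − g) = €4,070.00 / (0.106 − 0.015) = €44,725.2747
Discount to today: PV = €44,725.2747 / (1 + 0.106)^8 = €44,725.2747 / 2.238933 = €19,976.16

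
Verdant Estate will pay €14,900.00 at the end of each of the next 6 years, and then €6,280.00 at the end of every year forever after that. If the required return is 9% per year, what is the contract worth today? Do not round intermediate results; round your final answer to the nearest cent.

€108446.40

PV of 6-year annuity: €14,900.00 × [1 − (1+0.09)^−6] / 0.09 = 66840.18699
Perpetuity value at year 6: €6,280.00 / 0.09 = 69777.77778
PV of perpetuity: 69777.77778 / (1+0.09)^6 = 41606.20903
Total PV = 66840.18699 + 41606.20903 = 108446.39603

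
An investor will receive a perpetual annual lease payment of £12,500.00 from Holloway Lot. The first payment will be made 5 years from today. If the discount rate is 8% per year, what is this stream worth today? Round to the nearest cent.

£114848.41

Value at end of year 4: C / r = £12,500.00 / 0.08 = £156,250.0000
Discount to today: PV = £156,250.0000 / (1 + 0.08)^4 = £156,250.0000 / 1.360489 = £114,848.41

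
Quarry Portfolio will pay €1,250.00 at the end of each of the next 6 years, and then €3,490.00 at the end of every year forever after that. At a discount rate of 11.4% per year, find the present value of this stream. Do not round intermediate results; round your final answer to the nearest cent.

PV of 6-year annuity: €1,250.00 × [1 − (1+0.114)^−6] / 0.114 = 5227.79119
Perpetuity value at year 6: €3,490.00 / 0.114 = 30614.03509
PV of perpetuity: 30614.03509 / (1+0.114)^6 = 16018.04209
Total PV = 5227.79119 + 16018.04209 = 21245.83328

€21245.83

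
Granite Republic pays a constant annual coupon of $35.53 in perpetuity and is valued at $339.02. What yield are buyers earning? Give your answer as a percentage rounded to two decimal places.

10.48%

P = C/r ⇒ r = C/P = $35.53/$339.02 = 0.104802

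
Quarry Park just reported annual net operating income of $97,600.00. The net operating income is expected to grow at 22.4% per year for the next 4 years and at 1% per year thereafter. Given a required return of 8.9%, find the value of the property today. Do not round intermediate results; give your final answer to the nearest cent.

D_1 = 119462.40000
D_2 = 146221.97760
D_3 = 178975.70058
D_4 = 219066.25751
Terminal value at year 4: TV = D_4×(1+g_2)/(r−g_2) = 221256.92009/0.079 = 2800720.50744
P_0 = D_1/(1+r)^1 + D_2/(1+r)^2 + D_3/(1+r)^3 + D_4/(1+r)^4 + TV/(1+r)^4
    = 109699.17355 + 123298.24466 + 138583.15102 + 155762.88048 + 1991398.85174 = 2518742.30145

$2518742.30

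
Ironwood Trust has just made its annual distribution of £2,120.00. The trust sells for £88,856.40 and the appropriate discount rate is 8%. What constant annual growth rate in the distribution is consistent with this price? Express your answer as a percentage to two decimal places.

P = D₀(1+g)/(r−g) ⇒ P(r−g) = D₀(1+g) ⇒ g(P+D₀) = P·r − D₀
g = (P·r − D₀)/(P + D₀) = (£88,856.40×0.08 − £2,120.00) / (£88,856.40 + £2,120.00) = 0.054833

5.48%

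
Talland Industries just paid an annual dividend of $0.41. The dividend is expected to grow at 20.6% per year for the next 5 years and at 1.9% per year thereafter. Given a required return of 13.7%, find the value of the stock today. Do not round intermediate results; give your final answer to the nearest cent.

$7.21

D_1 = 0.49446
D_2 = 0.59632
D_3 = 0.71916
D_4 = 0.86731
D_5 = 1.04597
Terminal value at year 5: TV = D_5×(1+g_2)/(r−g_2) = 1.06585/0.118 = 9.03260
P_0 = D_1/(1+r)^1 + D_2/(1+r)^2 + D_3/(1+r)^3 + D_4/(1+r)^4 + D_5/(1+r)^5 + TV/(1+r)^5
    = 0.43488 + 0.46127 + 0.48927 + 0.51896 + 0.55045 + 4.75346 = 7.20829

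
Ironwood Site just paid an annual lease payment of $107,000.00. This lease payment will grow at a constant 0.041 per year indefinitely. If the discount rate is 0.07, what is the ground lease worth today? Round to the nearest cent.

D₁ = D₀ × (1 + g) = $107,000.00 × 1.041 = $111,387.0000
Growing perpetuity: P = D₁ / (r − g) = $111,387.0000 / (0.07 − 0.041) = $3,840,931.03

$3840931.03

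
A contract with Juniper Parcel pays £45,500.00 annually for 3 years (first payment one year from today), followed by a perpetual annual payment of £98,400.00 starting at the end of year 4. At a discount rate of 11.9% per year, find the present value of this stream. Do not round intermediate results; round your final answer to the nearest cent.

PV of 3-year annuity: £45,500.00 × [1 − (1+0.119)^−3] / 0.119 = 109471.38965
Perpetuity value at year 3: £98,400.00 / 0.119 = 826890.75630
PV of perpetuity: 826890.75630 / (1+0.119)^3 = 590143.83890
Total PV = 109471.38965 + 590143.83890 = 699615.22855

£699615.23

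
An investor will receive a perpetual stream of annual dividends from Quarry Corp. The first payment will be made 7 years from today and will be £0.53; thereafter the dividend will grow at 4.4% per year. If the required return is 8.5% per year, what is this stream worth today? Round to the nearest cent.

£7.92

Value at end of year 6: C₁ / (r − g) = £0.53 / (0.085 − 0.044) = £12.9268
Discount to today: PV = £12.9268 / (1 + 0.085)^6 = £12.9268 / 1.631468 = £7.92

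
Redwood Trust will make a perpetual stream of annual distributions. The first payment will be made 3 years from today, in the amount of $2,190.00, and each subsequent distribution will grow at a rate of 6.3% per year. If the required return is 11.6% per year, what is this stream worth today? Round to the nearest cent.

Value at end of year 2: C₁ / (r − g) = $2,190.00 / (0.116 − 0.063) = $41,320.7547
Discount to today: PV = $41,320.7547 / (1 + 0.116)^2 = $41,320.7547 / 1.245456 = $33,177.21

$33177.21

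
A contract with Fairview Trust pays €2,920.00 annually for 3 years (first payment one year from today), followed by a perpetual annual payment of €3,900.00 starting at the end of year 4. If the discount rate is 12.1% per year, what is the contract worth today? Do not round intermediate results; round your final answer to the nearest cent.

€29881.65

PV of 3-year annuity: €2,920.00 × [1 − (1+0.121)^−3] / 0.121 = 7001.31313
Perpetuity value at year 3: €3,900.00 / 0.121 = 32231.40496
PV of perpetuity: 32231.40496 / (1+0.121)^3 = 22880.33606
Total PV = 7001.31313 + 22880.33606 = 29881.64918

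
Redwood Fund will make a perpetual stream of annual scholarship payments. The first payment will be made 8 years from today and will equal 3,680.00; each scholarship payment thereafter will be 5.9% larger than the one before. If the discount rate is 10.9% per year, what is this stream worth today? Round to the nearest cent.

Value at end of year 7: C₁ / (r − g) = 3,680.00 / (0.109 − 0.059) = 73,600.0000
Discount to today: PV = 73,600.0000 / (1 + 0.109)^7 = 73,600.0000 / 2.063103 = 35,674.43

35674.43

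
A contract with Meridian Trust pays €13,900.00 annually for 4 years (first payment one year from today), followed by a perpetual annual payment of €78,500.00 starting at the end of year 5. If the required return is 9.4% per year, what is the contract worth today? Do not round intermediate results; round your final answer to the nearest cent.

PV of 4-year annuity: €13,900.00 × [1 − (1+0.094)^−4] / 0.094 = 44639.55190
Perpetuity value at year 4: €78,500.00 / 0.094 = 835106.38298
PV of perpetuity: 835106.38298 / (1+0.094)^4 = 583005.31649
Total PV = 44639.55190 + 583005.31649 = 627644.86839

€627644.87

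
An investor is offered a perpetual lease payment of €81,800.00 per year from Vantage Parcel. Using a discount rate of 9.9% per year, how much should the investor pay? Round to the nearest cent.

€826262.63

Level perpetuity: PV = C / r = €81,800.00 / 0.099 = €826,262.63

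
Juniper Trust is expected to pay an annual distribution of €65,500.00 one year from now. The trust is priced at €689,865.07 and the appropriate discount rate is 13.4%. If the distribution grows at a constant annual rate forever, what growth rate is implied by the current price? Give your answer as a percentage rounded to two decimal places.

P = D₁/(r−g) ⇒ g = r − D₁/P = 0.134 − €65,500.00/€689,865.07 = 0.039054

3.91%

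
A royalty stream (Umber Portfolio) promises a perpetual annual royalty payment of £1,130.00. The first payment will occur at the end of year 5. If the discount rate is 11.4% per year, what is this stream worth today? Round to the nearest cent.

Value at end of year 4: C / r = £1,130.00 / 0.114 = £9,912.2807
Discount to today: PV = £9,912.2807 / (1 + 0.114)^4 = £9,912.2807 / 1.540071 = £6,436.25

£6436.25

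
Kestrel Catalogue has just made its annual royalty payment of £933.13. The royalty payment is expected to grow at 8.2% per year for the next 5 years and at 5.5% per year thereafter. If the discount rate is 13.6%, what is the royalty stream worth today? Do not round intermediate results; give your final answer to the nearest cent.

D_1 = 1009.64666
D_2 = 1092.43769
D_3 = 1182.01758
D_4 = 1278.94302
D_5 = 1383.81635
Terminal value at year 5: TV = D_5×(1+g_2)/(r−g_2) = 1459.92624/0.081 = 18023.78079
P_0 = D_1/(1+r)^1 + D_2/(1+r)^2 + D_3/(1+r)^3 + D_4/(1+r)^4 + D_5/(1+r)^5 + TV/(1+r)^5
    = 888.77347 + 846.52543 + 806.28567 + 767.95871 + 731.45363 + 9526.95776 = 13567.95467

£13567.95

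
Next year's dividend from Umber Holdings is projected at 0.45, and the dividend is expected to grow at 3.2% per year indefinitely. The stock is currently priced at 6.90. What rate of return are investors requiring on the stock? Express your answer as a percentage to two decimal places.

P = D₁/(r − g) ⇒ r = D₁/P + g = 0.4500/6.90 + 0.032 = 0.065217 + 0.032 = 0.097217

9.72%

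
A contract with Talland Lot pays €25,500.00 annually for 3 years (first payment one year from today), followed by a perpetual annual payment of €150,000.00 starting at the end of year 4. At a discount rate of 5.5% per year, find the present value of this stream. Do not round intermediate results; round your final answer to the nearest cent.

€2391380.02

PV of 3-year annuity: €25,500.00 × [1 − (1+0.055)^−3] / 0.055 = 68797.30115
Perpetuity value at year 3: €150,000.00 / 0.055 = 2727272.72727
PV of perpetuity: 2727272.72727 / (1+0.055)^3 = 2322582.72050
Total PV = 68797.30115 + 2322582.72050 = 2391380.02165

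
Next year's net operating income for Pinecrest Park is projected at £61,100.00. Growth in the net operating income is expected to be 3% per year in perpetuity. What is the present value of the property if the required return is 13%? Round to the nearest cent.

Growing perpetuity: P = D₁ / (r − g) = £61,100.0000 / (0.13 − 0.03) = £611,000.00

£611000.00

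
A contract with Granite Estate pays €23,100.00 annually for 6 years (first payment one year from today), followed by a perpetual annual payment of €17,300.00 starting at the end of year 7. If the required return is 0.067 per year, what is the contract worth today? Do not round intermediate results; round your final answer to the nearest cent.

PV of 6-year annuity: €23,100.00 × [1 − (1+0.067)^−6] / 0.067 = 111134.25634
Perpetuity value at year 6: €17,300.00 / 0.067 = 258208.95522
PV of perpetuity: 258208.95522 / (1+0.067)^6 = 174978.53814
Total PV = 111134.25634 + 174978.53814 = 286112.79448

€286112.79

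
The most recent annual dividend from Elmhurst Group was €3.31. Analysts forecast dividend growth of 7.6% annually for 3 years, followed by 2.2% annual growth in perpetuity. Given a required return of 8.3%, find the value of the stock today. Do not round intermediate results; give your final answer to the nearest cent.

€64.19

D_1 = 3.56156
D_2 = 3.83224
D_3 = 4.12349
Terminal value at year 3: TV = D_3×(1+g_2)/(r−g_2) = 4.21421/0.061 = 69.08534
P_0 = D_1/(1+r)^1 + D_2/(1+r)^2 + D_3/(1+r)^3 + TV/(1+r)^3
    = 3.28861 + 3.26735 + 3.24623 + 54.38768 = 64.18986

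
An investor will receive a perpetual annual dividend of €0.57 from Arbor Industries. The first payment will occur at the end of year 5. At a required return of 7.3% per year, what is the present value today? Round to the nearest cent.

Value at end of year 4: C / r = €0.57 / 0.073 = €7.8082
Discount to today: PV = €7.8082 / (1 + 0.073)^4 = €7.8082 / 1.325558 = €5.89

€5.89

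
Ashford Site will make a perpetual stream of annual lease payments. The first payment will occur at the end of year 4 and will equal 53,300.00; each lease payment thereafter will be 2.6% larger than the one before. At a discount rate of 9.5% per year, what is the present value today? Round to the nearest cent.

Value at end of year 3: C₁ / (r − g) = 53,300.00 / (0.095 − 0.026) = 772,463.7681
Discount to today: PV = 772,463.7681 / (1 + 0.095)^3 = 772,463.7681 / 1.312932 = 588,350.00

588350.00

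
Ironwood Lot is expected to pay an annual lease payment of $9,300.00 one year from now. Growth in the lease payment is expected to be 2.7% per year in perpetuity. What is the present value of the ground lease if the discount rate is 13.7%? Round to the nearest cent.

Growing perpetuity: P = D₁ / (r − g) = $9,300.0000 / (0.137 − 0.027) = $84,545.45

$84545.45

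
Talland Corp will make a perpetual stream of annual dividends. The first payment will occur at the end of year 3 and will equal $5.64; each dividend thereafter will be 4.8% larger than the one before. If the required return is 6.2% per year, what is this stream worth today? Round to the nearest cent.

Value at end of year 2: C₁ / (r − g) = $5.64 / (0.062 − 0.048) = $402.8571
Discount to today: PV = $402.8571 / (1 + 0.062)^2 = $402.8571 / 1.127844 = $357.19

$357.19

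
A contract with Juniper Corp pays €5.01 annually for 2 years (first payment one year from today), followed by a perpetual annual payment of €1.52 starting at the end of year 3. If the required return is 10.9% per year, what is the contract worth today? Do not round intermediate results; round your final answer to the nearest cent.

€19.93

PV of 2-year annuity: €5.01 × [1 − (1+0.109)^−2] / 0.109 = 8.59115
Perpetuity value at year 2: €1.52 / 0.109 = 13.94495
PV of perpetuity: 13.94495 / (1+0.109)^2 = 11.33846
Total PV = 8.59115 + 11.33846 = 19.92961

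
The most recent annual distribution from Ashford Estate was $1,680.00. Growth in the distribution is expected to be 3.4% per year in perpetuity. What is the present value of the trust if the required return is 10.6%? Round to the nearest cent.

D₁ = D₀ × (1 + g) = $1,680.00 × 1.034 = $1,737.1200
Growing perpetuity: P = D₁ / (r − g) = $1,737.1200 / (0.106 − 0.034) = $24,126.67

$24126.67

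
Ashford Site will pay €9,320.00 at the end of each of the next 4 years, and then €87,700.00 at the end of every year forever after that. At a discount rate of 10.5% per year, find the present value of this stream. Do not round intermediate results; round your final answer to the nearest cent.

€589449.52

PV of 4-year annuity: €9,320.00 × [1 − (1+0.105)^−4] / 0.105 = 29226.19970
Perpetuity value at year 4: €87,700.00 / 0.105 = 835238.09524
PV of perpetuity: 835238.09524 / (1+0.105)^4 = 560223.31909
Total PV = 29226.19970 + 560223.31909 = 589449.51879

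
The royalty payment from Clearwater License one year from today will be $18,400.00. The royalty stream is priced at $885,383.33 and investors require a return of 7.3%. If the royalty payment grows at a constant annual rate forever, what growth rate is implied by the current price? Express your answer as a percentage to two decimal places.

P = D₁/(r−g) ⇒ g = r − D₁/P = 0.073 − $18,400.00/$885,383.33 = 0.052218

5.22%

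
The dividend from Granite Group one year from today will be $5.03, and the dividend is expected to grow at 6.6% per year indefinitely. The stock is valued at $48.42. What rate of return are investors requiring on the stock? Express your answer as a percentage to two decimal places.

P = D₁/(r − g) ⇒ r = D₁/P + g = $5.0300/$48.42 + 0.066 = 0.103883 + 0.066 = 0.169883

16.99%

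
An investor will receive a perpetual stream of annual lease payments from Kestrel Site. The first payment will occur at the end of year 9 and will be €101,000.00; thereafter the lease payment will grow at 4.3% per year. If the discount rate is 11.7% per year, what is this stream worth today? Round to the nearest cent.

€563202.10

Value at end of year 8: C₁ / (r − g) = €101,000.00 / (0.117 − 0.043) = €1,364,864.8649
Discount to today: PV = €1,364,864.8649 / (1 + 0.117)^8 = €1,364,864.8649 / 2.423402 = €563,202.10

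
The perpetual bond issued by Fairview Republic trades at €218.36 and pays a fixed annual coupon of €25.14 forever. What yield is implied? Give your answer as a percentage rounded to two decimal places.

P = C/r ⇒ r = C/P = €25.14/€218.36 = 0.115131

11.51%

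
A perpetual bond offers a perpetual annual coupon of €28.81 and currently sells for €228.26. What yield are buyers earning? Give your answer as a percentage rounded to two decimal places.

12.62%

P = C/r ⇒ r = C/P = €28.81/€228.26 = 0.126216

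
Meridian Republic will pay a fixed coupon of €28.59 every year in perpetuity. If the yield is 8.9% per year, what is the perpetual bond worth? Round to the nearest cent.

€321.24

Level perpetuity: PV = C / r = €28.59 / 0.089 = €321.24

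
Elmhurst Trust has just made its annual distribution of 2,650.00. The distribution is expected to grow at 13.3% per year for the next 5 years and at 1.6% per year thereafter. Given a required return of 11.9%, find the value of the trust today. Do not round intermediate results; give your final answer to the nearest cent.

D_1 = 3002.45000
D_2 = 3401.77585
D_3 = 3854.21204
D_4 = 4366.82224
D_5 = 4947.60960
Terminal value at year 5: TV = D_5×(1+g_2)/(r−g_2) = 5026.77135/0.103 = 48803.60534
P_0 = D_1/(1+r)^1 + D_2/(1+r)^2 + D_3/(1+r)^3 + D_4/(1+r)^4 + D_5/(1+r)^5 + TV/(1+r)^5
    = 2683.15460 + 2716.72401 + 2750.71341 + 2785.12805 + 2819.97326 + 27816.43529 = 41572.12862

41572.13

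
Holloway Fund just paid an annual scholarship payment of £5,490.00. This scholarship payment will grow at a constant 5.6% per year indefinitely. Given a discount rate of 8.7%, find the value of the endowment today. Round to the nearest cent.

£187014.19

D₁ = D₀ × (1 + g) = £5,490.00 × 1.056 = £5,797.4400
Growing perpetuity: P = D₁ / (r − g) = £5,797.4400 / (0.087 − 0.056) = £187,014.19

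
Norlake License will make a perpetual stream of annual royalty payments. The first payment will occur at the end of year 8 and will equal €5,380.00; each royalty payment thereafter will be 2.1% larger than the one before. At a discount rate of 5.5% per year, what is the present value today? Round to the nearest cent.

Value at end of year 7: C₁ / (r − g) = €5,380.00 / (0.055 − 0.021) = €158,235.2941
Discount to today: PV = €158,235.2941 / (1 + 0.055)^7 = €158,235.2941 / 1.454679 = €108,776.77

€108776.77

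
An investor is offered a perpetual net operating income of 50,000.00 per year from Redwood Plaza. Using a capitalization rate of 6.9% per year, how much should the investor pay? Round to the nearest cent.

Level perpetuity: PV = C / r = 50,000.00 / 0.069 = 724,637.68

724637.68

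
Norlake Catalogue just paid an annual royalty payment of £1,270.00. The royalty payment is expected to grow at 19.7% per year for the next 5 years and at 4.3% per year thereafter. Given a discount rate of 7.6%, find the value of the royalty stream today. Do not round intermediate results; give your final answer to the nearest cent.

D_1 = 1520.19000
D_2 = 1819.66743
D_3 = 2178.14191
D_4 = 2607.23587
D_5 = 3120.86134
Terminal value at year 5: TV = D_5×(1+g_2)/(r−g_2) = 3255.05837/0.033 = 98638.13257
P_0 = D_1/(1+r)^1 + D_2/(1+r)^2 + D_3/(1+r)^3 + D_4/(1+r)^4 + D_5/(1+r)^5 + TV/(1+r)^5
    = 1412.81599 + 1571.69213 + 1748.43446 + 1945.05209 + 2163.78007 + 68388.56404 = 77230.33878

£77230.34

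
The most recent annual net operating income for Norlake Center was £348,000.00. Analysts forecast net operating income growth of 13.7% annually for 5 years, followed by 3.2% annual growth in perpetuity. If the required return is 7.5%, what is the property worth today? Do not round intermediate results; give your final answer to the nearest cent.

D_1 = 395676.00000
D_2 = 449883.61200
D_3 = 511517.66684
D_4 = 581595.58720
D_5 = 661274.18265
Terminal value at year 5: TV = D_5×(1+g_2)/(r−g_2) = 682434.95649/0.043 = 15870580.38356
P_0 = D_1/(1+r)^1 + D_2/(1+r)^2 + D_3/(1+r)^3 + D_4/(1+r)^4 + D_5/(1+r)^5 + TV/(1+r)^5
    = 368070.69767 + 389298.96117 + 411751.55242 + 435499.08381 + 460616.24027 + 11054789.76657 = 13120026.30192

£13120026.30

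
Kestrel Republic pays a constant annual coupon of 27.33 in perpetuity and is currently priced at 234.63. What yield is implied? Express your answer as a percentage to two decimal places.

11.65%

P = C/r ⇒ r = C/P = 27.33/234.63 = 0.116481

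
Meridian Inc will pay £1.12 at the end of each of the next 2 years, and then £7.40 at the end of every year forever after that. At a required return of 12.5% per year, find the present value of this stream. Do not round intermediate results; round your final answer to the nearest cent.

PV of 2-year annuity: £1.12 × [1 − (1+0.125)^−2] / 0.125 = 1.88049
Perpetuity value at year 2: £7.40 / 0.125 = 59.20000
PV of perpetuity: 59.20000 / (1+0.125)^2 = 46.77531
Total PV = 1.88049 + 46.77531 = 48.65580

£48.66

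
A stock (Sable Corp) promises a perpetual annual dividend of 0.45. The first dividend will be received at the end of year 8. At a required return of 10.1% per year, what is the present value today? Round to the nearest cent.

Value at end of year 7: C / r = 0.45 / 0.101 = 4.4554
Discount to today: PV = 4.4554 / (1 + 0.101)^7 = 4.4554 / 1.961152 = 2.27

2.27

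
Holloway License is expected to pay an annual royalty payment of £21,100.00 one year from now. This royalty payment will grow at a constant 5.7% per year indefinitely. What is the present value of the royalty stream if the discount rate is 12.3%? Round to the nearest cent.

£319696.97

Growing perpetuity: P = D₁ / (r − g) = £21,100.0000 / (0.123 − 0.057) = £319,696.97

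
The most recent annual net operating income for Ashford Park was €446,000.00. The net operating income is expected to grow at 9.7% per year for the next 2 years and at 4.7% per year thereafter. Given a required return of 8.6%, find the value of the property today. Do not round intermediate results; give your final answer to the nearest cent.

€13122766.02

D_1 = 489262.00000
D_2 = 536720.41400
Terminal value at year 2: TV = D_2×(1+g_2)/(r−g_2) = 561946.27346/0.039 = 14408878.80662
P_0 = D_1/(1+r)^1 + D_2/(1+r)^2 + TV/(1+r)^2
    = 450517.49540 + 455080.74811 + 12217167.77623 = 13122766.01974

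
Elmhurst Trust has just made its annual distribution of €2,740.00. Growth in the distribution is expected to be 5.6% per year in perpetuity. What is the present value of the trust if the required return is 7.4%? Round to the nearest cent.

€160746.67

D₁ = D₀ × (1 + g) = €2,740.00 × 1.056 = €2,893.4400
Growing perpetuity: P = D₁ / (r − g) = €2,893.4400 / (0.074 − 0.056) = €160,746.67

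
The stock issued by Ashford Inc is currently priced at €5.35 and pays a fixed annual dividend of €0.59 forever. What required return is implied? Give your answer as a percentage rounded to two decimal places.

11.03%

P = C/r ⇒ r = C/P = €0.59/€5.35 = 0.110280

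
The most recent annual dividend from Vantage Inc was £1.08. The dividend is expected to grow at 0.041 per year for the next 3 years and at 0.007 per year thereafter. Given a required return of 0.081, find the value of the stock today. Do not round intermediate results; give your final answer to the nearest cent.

D_1 = 1.12428
D_2 = 1.17038
D_3 = 1.21836
Terminal value at year 3: TV = D_3×(1+g_2)/(r−g_2) = 1.22689/0.074 = 16.57959
P_0 = D_1/(1+r)^1 + D_2/(1+r)^2 + D_3/(1+r)^3 + TV/(1+r)^3
    = 1.04004 + 1.00155 + 0.96449 + 13.12492 = 16.13100

£16.13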